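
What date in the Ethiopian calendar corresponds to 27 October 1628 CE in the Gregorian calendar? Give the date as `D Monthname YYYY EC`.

20 Tikimt 1621 EC

Both dates share Julian Day Number 2315975; in the Ethiopian calendar that is 20 Tikimt 1621 EC.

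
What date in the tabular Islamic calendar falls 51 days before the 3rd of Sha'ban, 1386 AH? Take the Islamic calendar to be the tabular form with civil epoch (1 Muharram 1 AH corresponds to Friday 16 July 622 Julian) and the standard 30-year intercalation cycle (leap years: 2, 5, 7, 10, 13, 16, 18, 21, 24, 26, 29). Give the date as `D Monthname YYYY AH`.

The starting date is JDN 2439447; 2439447 − 51 = 2439396.
JDN 2439396 corresponds to 11 Jumada al-Thani 1386 AH.

11 Jumada al-Thani 1386 AH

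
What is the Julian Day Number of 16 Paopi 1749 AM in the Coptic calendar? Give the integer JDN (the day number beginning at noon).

In the Gregorian calendar the same day is 26 October 2032.
JDN 2400001 is 17 November 1858 CE (Gregorian), MJD 0; the target day is +63531 days from there, so JDN = 2463532.

2463532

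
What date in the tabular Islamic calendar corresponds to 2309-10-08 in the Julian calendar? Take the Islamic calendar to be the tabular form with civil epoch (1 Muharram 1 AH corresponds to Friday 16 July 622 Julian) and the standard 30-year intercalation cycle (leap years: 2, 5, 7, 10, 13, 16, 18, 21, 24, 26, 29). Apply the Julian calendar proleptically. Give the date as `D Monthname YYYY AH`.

Both dates share Julian Day Number 2564701; in the tabular Islamic calendar that is 18 Muharram 1740 AH.

18 Muharram 1740 AH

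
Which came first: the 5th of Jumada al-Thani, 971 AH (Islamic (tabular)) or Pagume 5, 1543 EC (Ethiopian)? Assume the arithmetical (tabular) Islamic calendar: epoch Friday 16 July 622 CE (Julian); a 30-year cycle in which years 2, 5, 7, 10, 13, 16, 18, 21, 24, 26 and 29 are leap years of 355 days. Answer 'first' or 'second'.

second

First date → JDN 2292328; second date → JDN 2287800.
JDN 2287800 < JDN 2292328, so the second date is earlier.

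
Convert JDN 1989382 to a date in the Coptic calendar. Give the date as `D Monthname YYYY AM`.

The proleptic Gregorian equivalent of JDN 1989382 is 23 August 734.
In the Coptic calendar that day is 26 Mesori 450 AM.

26 Mesori 450 AM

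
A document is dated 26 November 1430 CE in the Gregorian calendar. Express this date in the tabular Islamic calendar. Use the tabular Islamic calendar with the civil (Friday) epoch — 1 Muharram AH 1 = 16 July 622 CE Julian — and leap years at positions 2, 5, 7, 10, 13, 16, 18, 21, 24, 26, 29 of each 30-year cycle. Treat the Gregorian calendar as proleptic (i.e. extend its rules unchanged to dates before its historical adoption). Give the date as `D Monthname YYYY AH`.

1 Rabi' al-Awwal 834 AH

Julian Day Number of the source date = 2243686.
Converting JDN 2243686 to the tabular Islamic calendar gives 1 Rabi' al-Awwal 834 AH.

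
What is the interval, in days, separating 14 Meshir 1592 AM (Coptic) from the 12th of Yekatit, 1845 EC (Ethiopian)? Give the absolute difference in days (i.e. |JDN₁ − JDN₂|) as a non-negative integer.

8403

JDN of the first date = 2406306.
JDN of the second date = 2397903.
|2397903 − 2406306| = 8403.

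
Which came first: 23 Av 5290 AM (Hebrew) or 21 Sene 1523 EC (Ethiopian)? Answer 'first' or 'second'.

Converting both to JDN: 2280118 vs 2280421; the smaller is the first.

first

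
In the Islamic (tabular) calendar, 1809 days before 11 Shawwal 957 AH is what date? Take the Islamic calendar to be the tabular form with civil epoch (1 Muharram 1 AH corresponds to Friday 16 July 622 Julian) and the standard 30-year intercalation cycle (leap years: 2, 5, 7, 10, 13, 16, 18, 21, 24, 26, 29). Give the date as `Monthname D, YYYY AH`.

Ramadan 4, 952 AH

The starting date is JDN 2287491; 2287491 − 1809 = 2285682.
JDN 2285682 corresponds to Ramadan 4, 952 AH.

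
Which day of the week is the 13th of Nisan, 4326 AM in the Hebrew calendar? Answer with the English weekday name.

This is JDN 1927867 (21 March 566 Gregorian).
Since JDN mod 7 = 4 (0 = Monday), the day is Friday.

Friday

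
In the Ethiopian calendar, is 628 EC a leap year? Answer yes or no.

628 mod 4 = 0; in the Ethiopian calendar a year is leap when year mod 4 = 3, so it is a common year.

no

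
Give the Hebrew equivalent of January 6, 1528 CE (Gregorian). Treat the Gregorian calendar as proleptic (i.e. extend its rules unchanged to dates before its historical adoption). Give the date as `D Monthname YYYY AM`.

Both dates share Julian Day Number 2279155; in the Hebrew calendar that is 5 Shevat 5288 AM.

5 Shevat 5288 AM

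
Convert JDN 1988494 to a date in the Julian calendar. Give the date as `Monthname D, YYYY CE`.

March 14, 732 CE

The proleptic Gregorian equivalent of JDN 1988494 is 18 March 732.
In the Julian calendar that day is March 14, 732 CE.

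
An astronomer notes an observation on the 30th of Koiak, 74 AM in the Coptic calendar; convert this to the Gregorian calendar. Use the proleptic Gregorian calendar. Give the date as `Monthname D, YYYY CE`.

December 27, 357 CE

Julian Day Number of the source date = 1851812.
Converting JDN 1851812 to the Gregorian calendar gives 27 December 357 CE.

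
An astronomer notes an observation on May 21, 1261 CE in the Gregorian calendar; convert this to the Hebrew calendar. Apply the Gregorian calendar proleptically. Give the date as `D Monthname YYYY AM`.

Julian Day Number of the source date = 2181772.
Converting JDN 2181772 to the Hebrew calendar gives 14 Sivan 5021 AM.

14 Sivan 5021 AM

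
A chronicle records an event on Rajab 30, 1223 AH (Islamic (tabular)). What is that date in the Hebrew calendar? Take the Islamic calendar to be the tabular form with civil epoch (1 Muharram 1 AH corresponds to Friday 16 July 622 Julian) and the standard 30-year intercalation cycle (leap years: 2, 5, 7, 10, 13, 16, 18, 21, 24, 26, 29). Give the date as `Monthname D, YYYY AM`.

Elul 29, 5568 AM

Both dates share Julian Day Number 2381682; in the Hebrew calendar that is 29 Elul 5568 AM.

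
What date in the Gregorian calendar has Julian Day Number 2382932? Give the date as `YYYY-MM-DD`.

JDN 2451545 is 1 Jan 2000; 2382932 is −68613 days from there.

1812-02-23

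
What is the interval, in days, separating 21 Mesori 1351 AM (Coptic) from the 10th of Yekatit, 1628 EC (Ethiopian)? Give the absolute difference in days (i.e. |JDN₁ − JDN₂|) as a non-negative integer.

175

JDN of the first date = 2318467.
JDN of the second date = 2318642.
|2318642 − 2318467| = 175.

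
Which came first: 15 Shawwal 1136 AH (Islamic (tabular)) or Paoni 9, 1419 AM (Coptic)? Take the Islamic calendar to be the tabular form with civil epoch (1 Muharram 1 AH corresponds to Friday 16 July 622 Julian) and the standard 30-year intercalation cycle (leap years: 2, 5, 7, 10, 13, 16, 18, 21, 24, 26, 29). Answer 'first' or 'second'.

second

The two dates have Julian Day Numbers 2350926 and 2343232 respectively.
Since 2343232 < 2350926, the second date comes first.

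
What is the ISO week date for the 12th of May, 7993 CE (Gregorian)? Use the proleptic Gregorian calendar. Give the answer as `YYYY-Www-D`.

7993-W19-3

The weekday is Wednesday (ISO weekday 3).
That Wednesday belongs to ISO week 19 of ISO year 7993.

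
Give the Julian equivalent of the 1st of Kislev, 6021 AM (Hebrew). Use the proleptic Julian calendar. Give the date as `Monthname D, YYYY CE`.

Both dates share Julian Day Number 2546817; in the Julian calendar that is 21 October 2260 CE.

October 21, 2260 CE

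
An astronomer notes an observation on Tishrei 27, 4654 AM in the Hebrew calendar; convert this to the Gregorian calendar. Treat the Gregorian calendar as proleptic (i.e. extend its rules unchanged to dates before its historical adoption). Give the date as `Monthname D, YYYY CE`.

October 15, 893 CE

Julian Day Number of the source date = 2047510.
Converting JDN 2047510 to the Gregorian calendar gives 15 October 893 CE.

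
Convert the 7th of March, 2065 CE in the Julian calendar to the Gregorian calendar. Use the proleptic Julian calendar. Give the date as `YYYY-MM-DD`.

2065-03-20

For dates in this range the Gregorian date is 13 days ahead of the Julian.
7 March 2065 Julian + 13 days → 20 March 2065 Gregorian.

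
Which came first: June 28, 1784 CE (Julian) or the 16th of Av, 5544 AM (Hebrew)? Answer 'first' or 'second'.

Converting both to JDN: 2372843 vs 2372868; the smaller is the first.

first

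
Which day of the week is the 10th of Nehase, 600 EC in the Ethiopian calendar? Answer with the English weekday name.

This is JDN 1943345 (6 August 608 Gregorian).
1943345 ≡ 5 (mod 7); counting from Monday = 0 gives Saturday.

Saturday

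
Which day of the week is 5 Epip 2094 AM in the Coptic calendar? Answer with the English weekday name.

Saturday

In the Gregorian calendar this is 15 July 2378 (JDN 2589802).
2589802 ≡ 5 (mod 7); counting from Monday = 0 gives Saturday.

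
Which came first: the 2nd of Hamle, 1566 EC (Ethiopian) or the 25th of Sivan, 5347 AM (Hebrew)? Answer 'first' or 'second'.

Converting both to JDN: 2296138 vs 2300881; the smaller is the first.

first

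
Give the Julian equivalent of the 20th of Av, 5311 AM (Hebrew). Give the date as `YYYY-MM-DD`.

The source date corresponds to 2 August 1551 in the proleptic Gregorian calendar (JDN 2287764).
That day falls on 23 July 1551 CE in the Julian calendar.

1551-07-23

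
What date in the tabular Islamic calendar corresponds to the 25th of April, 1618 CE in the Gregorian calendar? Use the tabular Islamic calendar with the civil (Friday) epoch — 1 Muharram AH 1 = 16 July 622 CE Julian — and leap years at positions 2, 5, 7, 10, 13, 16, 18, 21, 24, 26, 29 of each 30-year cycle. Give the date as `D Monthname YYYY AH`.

29 Rabi' al-Thani 1027 AH

Both dates share Julian Day Number 2312137; in the tabular Islamic calendar that is 29 Rabi' al-Thani 1027 AH.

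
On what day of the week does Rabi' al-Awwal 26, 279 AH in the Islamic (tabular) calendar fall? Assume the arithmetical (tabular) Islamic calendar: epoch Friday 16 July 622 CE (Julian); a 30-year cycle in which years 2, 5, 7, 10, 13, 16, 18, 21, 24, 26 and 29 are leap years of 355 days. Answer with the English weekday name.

Equivalently 30 June 892 Gregorian, JDN 2047038.
JDN 2047038 mod 7 = 0, and JDN 0 was a Monday, so this is a Monday.

Monday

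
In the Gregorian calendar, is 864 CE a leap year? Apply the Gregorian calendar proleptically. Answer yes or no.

yes

864 is divisible by 4 and not by 100, so it is a leap year.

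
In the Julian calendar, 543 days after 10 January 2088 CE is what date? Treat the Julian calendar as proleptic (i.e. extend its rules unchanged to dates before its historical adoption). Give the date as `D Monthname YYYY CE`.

JDN of 10 January 2088 CE = 2483709.
2483709 + 543 = 2484252.
JDN 2484252 in the Julian calendar is 6 July 2089 CE.

6 July 2089 CE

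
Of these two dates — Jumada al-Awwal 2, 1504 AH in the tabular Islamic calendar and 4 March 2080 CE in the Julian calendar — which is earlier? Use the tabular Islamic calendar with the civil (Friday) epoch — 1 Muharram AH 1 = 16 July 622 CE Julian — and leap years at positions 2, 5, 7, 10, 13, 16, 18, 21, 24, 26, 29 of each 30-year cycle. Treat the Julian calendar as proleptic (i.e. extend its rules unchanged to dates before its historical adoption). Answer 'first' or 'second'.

Converting both to JDN: 2481172 vs 2480841; the smaller is the second.

second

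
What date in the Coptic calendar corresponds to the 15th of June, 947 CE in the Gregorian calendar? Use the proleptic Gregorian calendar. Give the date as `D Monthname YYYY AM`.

16 Paoni 663 AM

Julian Day Number of the source date = 2067110.
Converting JDN 2067110 to the Coptic calendar gives 16 Paoni 663 AM.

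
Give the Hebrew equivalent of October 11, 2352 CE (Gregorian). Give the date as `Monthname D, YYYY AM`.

Cheshvan 1, 6113 AM

Both dates share Julian Day Number 2580394; in the Hebrew calendar that is 1 Cheshvan 6113 AM.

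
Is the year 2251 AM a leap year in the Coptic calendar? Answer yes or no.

yes

2251 mod 4 = 3; in the Coptic calendar a year is leap when year mod 4 = 3, so it is a leap year.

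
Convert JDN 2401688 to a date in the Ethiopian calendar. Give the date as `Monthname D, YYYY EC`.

JDN 2401688 is 1 July 1863 in the Gregorian calendar.
In the Ethiopian calendar that day is Sene 25, 1855 EC.

Sene 25, 1855 EC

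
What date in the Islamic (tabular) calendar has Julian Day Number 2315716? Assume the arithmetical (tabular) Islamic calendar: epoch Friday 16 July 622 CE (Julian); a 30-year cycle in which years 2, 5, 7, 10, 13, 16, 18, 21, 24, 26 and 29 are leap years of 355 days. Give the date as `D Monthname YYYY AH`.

The Gregorian equivalent of JDN 2315716 is 11 February 1628.
In the tabular Islamic calendar that day is 5 Jumada al-Thani 1037 AH.

5 Jumada al-Thani 1037 AH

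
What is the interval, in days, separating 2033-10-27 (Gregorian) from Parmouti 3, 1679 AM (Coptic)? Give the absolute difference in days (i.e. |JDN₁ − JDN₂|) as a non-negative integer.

25767

JDN of the first date = 2463898.
JDN of the second date = 2438131.
|2438131 − 2463898| = 25767.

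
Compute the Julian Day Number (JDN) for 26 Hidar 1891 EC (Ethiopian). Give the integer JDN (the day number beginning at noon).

In the Gregorian calendar the same day is 4 December 1898.
JDN 2400001 is 17 November 1858 CE (Gregorian), MJD 0; the target day is +14627 days from there, so JDN = 2414628.

2414628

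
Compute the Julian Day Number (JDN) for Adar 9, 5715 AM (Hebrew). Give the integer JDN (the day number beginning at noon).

2435170

In the Gregorian calendar the same day is 3 March 1955.
JDN 2451545 is 1 January 2000 CE (Gregorian); the target day is −16375 days from there, so JDN = 2435170.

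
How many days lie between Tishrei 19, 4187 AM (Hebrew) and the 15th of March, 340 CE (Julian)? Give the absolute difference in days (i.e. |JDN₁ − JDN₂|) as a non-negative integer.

JDN of the first date = 1876933.
JDN of the second date = 1845317.
|1845317 − 1876933| = 31616.

31616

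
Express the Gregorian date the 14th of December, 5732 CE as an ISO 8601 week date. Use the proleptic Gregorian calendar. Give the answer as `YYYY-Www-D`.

The weekday is Sunday (ISO weekday 7).
That Sunday belongs to ISO week 50 of ISO year 5732.

5732-W50-7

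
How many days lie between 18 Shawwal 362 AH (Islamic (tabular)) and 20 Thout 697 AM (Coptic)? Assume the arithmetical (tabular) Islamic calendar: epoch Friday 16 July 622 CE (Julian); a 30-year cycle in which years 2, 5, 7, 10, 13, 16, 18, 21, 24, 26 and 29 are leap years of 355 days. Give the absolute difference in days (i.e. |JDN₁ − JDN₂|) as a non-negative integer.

First date → JDN 2076649; second date → JDN 2079263.
The interval is |2076649 − 2079263| = 2614 days.

2614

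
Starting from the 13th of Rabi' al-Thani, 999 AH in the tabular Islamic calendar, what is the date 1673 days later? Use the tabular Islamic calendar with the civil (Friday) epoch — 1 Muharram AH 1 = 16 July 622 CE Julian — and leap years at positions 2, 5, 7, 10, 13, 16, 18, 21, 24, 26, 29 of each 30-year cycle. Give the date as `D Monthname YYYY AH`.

3 Muharram 1004 AH

Counting 1673 days forward from JDN 2302199 reaches JDN 2303872, which is 3 Muharram 1004 AH.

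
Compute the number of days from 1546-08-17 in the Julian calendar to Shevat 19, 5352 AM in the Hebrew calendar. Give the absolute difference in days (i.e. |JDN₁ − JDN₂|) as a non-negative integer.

16595

First date → JDN 2285963; second date → JDN 2302558.
The interval is |2285963 − 2302558| = 16595 days.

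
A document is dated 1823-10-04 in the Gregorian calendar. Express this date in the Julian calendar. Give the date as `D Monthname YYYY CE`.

At this point the Julian calendar is 12 days behind the Gregorian.
4 October 1823 Gregorian − 12 days → 22 September 1823 Julian.

22 September 1823 CE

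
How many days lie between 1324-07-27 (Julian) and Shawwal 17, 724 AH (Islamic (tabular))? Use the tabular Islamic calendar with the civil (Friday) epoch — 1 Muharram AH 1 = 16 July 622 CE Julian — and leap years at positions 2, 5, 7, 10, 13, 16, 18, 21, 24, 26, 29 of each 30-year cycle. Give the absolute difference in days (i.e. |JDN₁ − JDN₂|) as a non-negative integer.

72

JDN of the first date = 2204857.
JDN of the second date = 2204929.
|2204929 − 2204857| = 72.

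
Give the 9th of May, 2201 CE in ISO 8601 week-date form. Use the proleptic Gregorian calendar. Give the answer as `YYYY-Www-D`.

2201-W19-6

The weekday is Saturday (ISO weekday 6).
That Saturday belongs to ISO week 19 of ISO year 2201.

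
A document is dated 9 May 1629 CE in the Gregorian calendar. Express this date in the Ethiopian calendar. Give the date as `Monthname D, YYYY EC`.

Both dates share Julian Day Number 2316169; in the Ethiopian calendar that is 4 Ginbot 1621 EC.

Ginbot 4, 1621 EC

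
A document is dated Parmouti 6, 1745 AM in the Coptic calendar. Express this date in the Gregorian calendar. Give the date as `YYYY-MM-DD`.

Both dates share Julian Day Number 2462241; in the Gregorian calendar that is 14 April 2029 CE.

2029-04-14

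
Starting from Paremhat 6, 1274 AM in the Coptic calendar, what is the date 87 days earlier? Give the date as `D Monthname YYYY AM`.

Counting 87 days back from JDN 2290178 reaches JDN 2290091, which is 9 Koiak 1274 AM.

9 Koiak 1274 AM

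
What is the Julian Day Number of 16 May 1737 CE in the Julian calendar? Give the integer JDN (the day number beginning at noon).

Equivalently 27 May 1737 (Gregorian).
JDN 2451545 is 1 January 2000 CE (Gregorian); the target day is −95912 days from there, so JDN = 2355633.

2355633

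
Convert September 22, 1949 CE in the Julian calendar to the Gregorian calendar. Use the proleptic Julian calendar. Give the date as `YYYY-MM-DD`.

At this point the Julian calendar is 13 days behind the Gregorian.
22 September 1949 Julian + 13 days → 5 October 1949 Gregorian.

1949-10-05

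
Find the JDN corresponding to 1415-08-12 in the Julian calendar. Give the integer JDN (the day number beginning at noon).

2238110

Equivalently 21 August 1415 (proleptic Gregorian).
JDN 2299161 is 15 October 1582 CE (Gregorian); the target day is −61051 days from there, so JDN = 2238110.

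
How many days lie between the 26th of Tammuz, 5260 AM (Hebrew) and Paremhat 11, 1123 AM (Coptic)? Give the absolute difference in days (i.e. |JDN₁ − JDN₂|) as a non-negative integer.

First date → JDN 2269107; second date → JDN 2235030.
The interval is |2269107 − 2235030| = 34077 days.

34077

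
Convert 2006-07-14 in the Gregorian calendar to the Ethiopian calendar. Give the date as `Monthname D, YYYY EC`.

Hamle 7, 1998 EC

Julian Day Number of the source date = 2453931.
Converting JDN 2453931 to the Ethiopian calendar gives 7 Hamle 1998 EC.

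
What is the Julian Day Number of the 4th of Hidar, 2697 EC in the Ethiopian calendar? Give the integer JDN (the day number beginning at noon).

2708998

In the Gregorian calendar the same day is 19 November 2704.
JDN 2400001 is 17 November 1858 CE (Gregorian), MJD 0; the target day is +308997 days from there, so JDN = 2708998.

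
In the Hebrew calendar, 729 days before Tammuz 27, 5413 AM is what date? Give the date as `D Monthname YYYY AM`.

6 Av 5411 AM

Counting 729 days back from JDN 2325009 reaches JDN 2324280, which is 6 Av 5411 AM.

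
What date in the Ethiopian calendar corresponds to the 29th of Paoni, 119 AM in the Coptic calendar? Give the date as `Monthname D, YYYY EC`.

Sene 29, 395 EC

Both dates share Julian Day Number 1868427; in the Ethiopian calendar that is 29 Sene 395 EC.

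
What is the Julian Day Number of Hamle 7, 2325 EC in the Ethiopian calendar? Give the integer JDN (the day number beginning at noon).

2573368

In the Gregorian calendar the same day is 17 July 2333.
JDN 2299161 is 15 October 1582 CE (Gregorian); the target day is +274207 days from there, so JDN = 2573368.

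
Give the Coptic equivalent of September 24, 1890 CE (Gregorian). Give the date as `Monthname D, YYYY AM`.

Julian Day Number of the source date = 2411635.
Converting JDN 2411635 to the Coptic calendar gives 15 Thout 1607 AM.

Thout 15, 1607 AM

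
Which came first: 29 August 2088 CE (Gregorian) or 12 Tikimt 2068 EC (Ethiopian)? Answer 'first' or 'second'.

The two dates have Julian Day Numbers 2483928 and 2479234 respectively.
Since 2479234 < 2483928, the second date comes first.

second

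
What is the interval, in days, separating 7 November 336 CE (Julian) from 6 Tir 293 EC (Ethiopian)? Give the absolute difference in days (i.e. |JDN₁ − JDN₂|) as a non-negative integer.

JDN of the first date = 1844093.
JDN of the second date = 1830999.
|1830999 − 1844093| = 13094.

13094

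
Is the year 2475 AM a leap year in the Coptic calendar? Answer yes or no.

yes

2475 mod 4 = 3; in the Coptic calendar a year is leap when year mod 4 = 3, so it is a leap year.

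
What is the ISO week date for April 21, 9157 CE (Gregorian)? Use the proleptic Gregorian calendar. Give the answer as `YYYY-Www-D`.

9157-W16-7

The weekday is Sunday (ISO weekday 7).
That Sunday belongs to ISO week 16 of ISO year 9157.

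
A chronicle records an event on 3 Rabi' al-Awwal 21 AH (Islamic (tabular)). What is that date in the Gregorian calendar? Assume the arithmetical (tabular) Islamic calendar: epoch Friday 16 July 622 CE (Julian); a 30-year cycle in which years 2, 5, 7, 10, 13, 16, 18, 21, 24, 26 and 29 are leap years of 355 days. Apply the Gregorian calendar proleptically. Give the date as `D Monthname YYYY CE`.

Both dates share Julian Day Number 1955588; in the Gregorian calendar that is 12 February 642 CE.

12 February 642 CE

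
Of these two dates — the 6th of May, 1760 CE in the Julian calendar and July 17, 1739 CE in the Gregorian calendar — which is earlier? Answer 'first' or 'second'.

First date → JDN 2364024; second date → JDN 2356414.
JDN 2356414 < JDN 2364024, so the second date is earlier.

second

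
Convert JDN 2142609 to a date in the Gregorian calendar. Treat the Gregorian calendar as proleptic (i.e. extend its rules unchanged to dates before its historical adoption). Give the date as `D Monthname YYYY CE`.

Counting from JDN 2299161 = 15 Oct 1582 gives an offset of -156552 days.

1 March 1154 CE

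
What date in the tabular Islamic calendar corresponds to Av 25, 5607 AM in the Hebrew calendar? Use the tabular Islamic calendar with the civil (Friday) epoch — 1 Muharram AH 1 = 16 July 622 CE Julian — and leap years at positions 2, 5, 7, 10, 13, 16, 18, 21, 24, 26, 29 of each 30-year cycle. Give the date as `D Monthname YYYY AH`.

24 Sha'ban 1263 AH

Julian Day Number of the source date = 2395881.
Converting JDN 2395881 to the tabular Islamic calendar gives 24 Sha'ban 1263 AH.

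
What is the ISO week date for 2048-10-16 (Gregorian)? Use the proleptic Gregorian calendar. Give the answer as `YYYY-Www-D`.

The weekday is Friday (ISO weekday 5).
That Friday belongs to ISO week 42 of ISO year 2048.

2048-W42-5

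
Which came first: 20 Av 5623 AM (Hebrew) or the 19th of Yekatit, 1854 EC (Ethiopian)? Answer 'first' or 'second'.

second

The two dates have Julian Day Numbers 2401723 and 2401197 respectively.
Since 2401197 < 2401723, the second date comes first.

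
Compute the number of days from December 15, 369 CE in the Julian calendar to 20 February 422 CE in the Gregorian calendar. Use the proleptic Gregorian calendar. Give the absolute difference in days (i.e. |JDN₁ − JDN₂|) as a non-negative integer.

19059

JDN of the first date = 1856184.
JDN of the second date = 1875243.
|1875243 − 1856184| = 19059.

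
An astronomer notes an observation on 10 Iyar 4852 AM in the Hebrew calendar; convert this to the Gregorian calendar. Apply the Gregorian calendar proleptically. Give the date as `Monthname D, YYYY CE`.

Julian Day Number of the source date = 2120020.
Converting JDN 2120020 to the Gregorian calendar gives 25 April 1092 CE.

April 25, 1092 CE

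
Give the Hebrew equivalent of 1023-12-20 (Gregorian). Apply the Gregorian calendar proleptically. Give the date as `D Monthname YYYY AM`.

Julian Day Number of the source date = 2095056.
Converting JDN 2095056 to the Hebrew calendar gives 28 Kislev 4784 AM.

28 Kislev 4784 AM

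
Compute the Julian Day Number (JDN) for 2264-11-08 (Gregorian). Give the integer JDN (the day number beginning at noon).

JDN 2299161 is 15 October 1582 CE (Gregorian); the target day is +249120 days from there, so JDN = 2548281.

2548281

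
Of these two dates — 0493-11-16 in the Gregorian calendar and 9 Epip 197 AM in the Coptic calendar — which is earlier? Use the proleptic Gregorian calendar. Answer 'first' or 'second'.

second

First date → JDN 1901445; second date → JDN 1896927.
JDN 1896927 < JDN 1901445, so the second date is earlier.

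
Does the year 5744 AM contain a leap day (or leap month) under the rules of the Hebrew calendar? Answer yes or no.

Hebrew year 5744 is year 6 of its 19-year Metonic cycle; leap years are at positions 3, 6, 8, 11, 14, 17, 19, so it is a leap year (13 months).

yes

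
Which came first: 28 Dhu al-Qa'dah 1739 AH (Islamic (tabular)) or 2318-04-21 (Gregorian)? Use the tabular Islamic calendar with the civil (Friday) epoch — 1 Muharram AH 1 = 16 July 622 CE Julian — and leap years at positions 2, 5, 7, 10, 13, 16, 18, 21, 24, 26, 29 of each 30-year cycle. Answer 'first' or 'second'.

first

Converting both to JDN: 2564651 vs 2567802; the smaller is the first.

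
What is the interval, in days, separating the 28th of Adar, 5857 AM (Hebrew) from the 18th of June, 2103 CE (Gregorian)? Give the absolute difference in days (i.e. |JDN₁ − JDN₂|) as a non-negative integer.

2288

First date → JDN 2487045; second date → JDN 2489333.
The interval is |2487045 − 2489333| = 2288 days.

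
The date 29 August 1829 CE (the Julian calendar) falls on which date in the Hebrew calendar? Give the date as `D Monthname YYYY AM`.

12 Elul 5589 AM

The source date corresponds to 10 September 1829 in the Gregorian calendar (JDN 2389341).
That day falls on 12 Elul 5589 AM in the Hebrew calendar.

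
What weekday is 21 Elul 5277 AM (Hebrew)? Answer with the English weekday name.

Tuesday

This is JDN 2275393 (18 September 1517 Gregorian).
2275393 ≡ 1 (mod 7); counting from Monday = 0 gives Tuesday.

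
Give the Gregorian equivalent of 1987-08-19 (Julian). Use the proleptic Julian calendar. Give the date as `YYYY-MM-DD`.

At this point the Julian calendar is 13 days behind the Gregorian.
19 August 1987 Julian + 13 days → 1 September 1987 Gregorian.

1987-09-01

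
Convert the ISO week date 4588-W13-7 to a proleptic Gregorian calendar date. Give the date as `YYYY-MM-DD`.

4588-03-30

ISO week 1 of 4588 is the week containing the first Thursday of 4588.
Week 13, day 7 (Sunday) lands on 4588-03-30.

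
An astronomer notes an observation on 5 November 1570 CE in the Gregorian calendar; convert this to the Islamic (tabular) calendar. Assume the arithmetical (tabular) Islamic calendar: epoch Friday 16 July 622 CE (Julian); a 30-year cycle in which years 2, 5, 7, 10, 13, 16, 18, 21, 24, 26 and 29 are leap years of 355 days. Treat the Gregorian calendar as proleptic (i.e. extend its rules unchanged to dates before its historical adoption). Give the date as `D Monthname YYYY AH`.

26 Jumada al-Awwal 978 AH

Julian Day Number of the source date = 2294799.
Converting JDN 2294799 to the tabular Islamic calendar gives 26 Jumada al-Awwal 978 AH.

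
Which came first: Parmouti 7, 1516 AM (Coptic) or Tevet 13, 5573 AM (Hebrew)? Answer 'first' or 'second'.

First date → JDN 2378600; second date → JDN 2383229.
JDN 2378600 < JDN 2383229, so the first date is earlier.

first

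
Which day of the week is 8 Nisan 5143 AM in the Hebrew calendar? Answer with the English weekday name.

Equivalently 20 March 1383 Gregorian, JDN 2226269.
2226269 ≡ 3 (mod 7); counting from Monday = 0 gives Thursday.

Thursday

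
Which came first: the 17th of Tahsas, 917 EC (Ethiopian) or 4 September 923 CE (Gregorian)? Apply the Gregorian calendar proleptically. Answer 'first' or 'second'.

second

First date → JDN 2058896; second date → JDN 2058425.
JDN 2058425 < JDN 2058896, so the second date is earlier.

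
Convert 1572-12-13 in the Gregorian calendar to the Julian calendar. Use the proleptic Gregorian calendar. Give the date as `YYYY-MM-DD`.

1572-12-03

At this point the Julian calendar is 10 days behind the Gregorian.
13 December 1572 Gregorian − 10 days → 3 December 1572 Julian.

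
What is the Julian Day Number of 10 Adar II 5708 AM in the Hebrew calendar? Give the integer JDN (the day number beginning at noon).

2432632

In the Gregorian calendar the same day is 21 March 1948.
JDN 2451545 is 1 January 2000 CE (Gregorian); the target day is −18913 days from there, so JDN = 2432632.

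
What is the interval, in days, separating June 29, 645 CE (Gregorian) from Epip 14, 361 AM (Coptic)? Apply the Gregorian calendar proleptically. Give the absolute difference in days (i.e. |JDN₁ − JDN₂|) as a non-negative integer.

12

JDN of the first date = 1956821.
JDN of the second date = 1956833.
|1956833 − 1956821| = 12.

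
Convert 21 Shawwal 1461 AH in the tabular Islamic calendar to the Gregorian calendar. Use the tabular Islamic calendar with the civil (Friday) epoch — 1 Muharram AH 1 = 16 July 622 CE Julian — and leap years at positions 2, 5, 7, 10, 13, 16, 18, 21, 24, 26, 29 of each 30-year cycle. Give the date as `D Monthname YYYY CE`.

Julian Day Number of the source date = 2466101.
Converting JDN 2466101 to the Gregorian calendar gives 8 November 2039 CE.

8 November 2039 CE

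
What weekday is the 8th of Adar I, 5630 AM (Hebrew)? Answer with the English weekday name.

In the Gregorian calendar this is 9 February 1870 (JDN 2404103).
Since JDN mod 7 = 2 (0 = Monday), the day is Wednesday.

Wednesday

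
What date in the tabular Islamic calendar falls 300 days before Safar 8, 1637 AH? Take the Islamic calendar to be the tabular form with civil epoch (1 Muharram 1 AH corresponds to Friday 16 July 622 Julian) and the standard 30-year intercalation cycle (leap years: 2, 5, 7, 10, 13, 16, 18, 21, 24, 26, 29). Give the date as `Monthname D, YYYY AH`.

Rabi' al-Thani 4, 1636 AH

Counting 300 days back from JDN 2528221 reaches JDN 2527921, which is Rabi' al-Thani 4, 1636 AH.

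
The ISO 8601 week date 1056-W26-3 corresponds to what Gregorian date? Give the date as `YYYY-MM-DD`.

1056-06-25

ISO week 1 of 1056 is the week containing the first Thursday of 1056.
Week 26, day 3 (Wednesday) lands on 1056-06-25.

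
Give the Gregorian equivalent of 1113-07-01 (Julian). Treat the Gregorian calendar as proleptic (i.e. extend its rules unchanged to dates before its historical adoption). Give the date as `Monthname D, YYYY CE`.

July 8, 1113 CE

At this point the Julian calendar is 7 days behind the Gregorian.
1 July 1113 Julian + 7 days → 8 July 1113 Gregorian.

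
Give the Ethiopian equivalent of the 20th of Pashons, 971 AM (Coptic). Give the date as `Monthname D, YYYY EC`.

Julian Day Number of the source date = 2179581.
Converting JDN 2179581 to the Ethiopian calendar gives 20 Ginbot 1247 EC.

Ginbot 20, 1247 EC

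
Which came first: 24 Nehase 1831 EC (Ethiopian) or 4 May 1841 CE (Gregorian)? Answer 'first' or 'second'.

First date → JDN 2392981; second date → JDN 2393595.
JDN 2392981 < JDN 2393595, so the first date is earlier.

first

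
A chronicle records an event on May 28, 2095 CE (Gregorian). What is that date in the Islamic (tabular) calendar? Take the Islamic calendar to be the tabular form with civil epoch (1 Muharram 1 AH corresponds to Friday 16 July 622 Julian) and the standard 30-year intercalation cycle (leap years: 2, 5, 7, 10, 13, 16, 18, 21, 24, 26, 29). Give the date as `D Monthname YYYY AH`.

Both dates share Julian Day Number 2486391; in the tabular Islamic calendar that is 23 Muharram 1519 AH.

23 Muharram 1519 AH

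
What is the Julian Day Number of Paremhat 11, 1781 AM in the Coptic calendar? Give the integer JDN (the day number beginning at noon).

2475365

Equivalently 20 March 2065 (Gregorian).
JDN 2451545 is 1 January 2000 CE (Gregorian); the target day is +23820 days from there, so JDN = 2475365.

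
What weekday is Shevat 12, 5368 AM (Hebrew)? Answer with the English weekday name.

Equivalently 30 January 1608 Gregorian, JDN 2308399.
2308399 ≡ 2 (mod 7); counting from Monday = 0 gives Wednesday.

Wednesday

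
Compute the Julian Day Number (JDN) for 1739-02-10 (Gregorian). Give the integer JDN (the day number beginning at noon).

2356257

JDN 2451545 is 1 January 2000 CE (Gregorian); the target day is −95288 days from there, so JDN = 2356257.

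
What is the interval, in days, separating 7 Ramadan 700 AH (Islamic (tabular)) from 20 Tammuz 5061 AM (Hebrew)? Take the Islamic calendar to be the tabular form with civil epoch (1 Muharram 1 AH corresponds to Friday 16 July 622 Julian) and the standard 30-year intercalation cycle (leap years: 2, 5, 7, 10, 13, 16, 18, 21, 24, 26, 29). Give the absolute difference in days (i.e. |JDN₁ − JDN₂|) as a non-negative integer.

First date → JDN 2196384; second date → JDN 2196426.
The interval is |2196384 − 2196426| = 42 days.

42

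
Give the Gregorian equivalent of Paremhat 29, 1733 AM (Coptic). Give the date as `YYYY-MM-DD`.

2017-04-07

Julian Day Number of the source date = 2457851.
Converting JDN 2457851 to the Gregorian calendar gives 7 April 2017 CE.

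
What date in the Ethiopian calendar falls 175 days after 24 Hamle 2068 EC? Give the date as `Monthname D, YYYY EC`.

Tir 14, 2069 EC

JDN of 24 Hamle 2068 EC = 2479516.
2479516 + 175 = 2479691.
JDN 2479691 in the Ethiopian calendar is Tir 14, 2069 EC.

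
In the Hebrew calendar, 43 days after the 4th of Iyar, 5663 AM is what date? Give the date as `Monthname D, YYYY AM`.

Counting 43 days forward from JDN 2416236 reaches JDN 2416279, which is Sivan 18, 5663 AM.

Sivan 18, 5663 AM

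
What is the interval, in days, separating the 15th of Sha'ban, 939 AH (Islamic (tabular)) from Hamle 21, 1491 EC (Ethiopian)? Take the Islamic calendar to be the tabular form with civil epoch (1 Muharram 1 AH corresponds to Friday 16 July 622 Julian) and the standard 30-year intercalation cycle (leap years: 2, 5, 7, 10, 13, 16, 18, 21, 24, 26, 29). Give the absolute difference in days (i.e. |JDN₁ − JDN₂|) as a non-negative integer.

12294

First date → JDN 2281057; second date → JDN 2268763.
The interval is |2281057 − 2268763| = 12294 days.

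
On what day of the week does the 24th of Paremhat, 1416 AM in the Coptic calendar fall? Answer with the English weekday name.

In the Gregorian calendar this is 31 March 1700 (JDN 2342062).
JDN 2342062 mod 7 = 2, and JDN 0 was a Monday, so this is a Wednesday.

Wednesday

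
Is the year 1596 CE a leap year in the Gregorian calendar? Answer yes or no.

1596 is divisible by 4 and not by 100, so it is a leap year.

yes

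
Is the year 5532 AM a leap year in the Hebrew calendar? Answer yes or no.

Hebrew year 5532 is year 3 of its 19-year Metonic cycle; leap years are at positions 3, 6, 8, 11, 14, 17, 19, so it is a leap year (13 months).

yes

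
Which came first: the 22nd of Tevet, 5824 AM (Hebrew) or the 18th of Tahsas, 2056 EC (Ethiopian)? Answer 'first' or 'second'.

Converting both to JDN: 2474931 vs 2474917; the smaller is the second.

second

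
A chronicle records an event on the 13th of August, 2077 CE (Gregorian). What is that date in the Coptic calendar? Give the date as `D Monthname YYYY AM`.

Both dates share Julian Day Number 2479894; in the Coptic calendar that is 7 Mesori 1793 AM.

7 Mesori 1793 AM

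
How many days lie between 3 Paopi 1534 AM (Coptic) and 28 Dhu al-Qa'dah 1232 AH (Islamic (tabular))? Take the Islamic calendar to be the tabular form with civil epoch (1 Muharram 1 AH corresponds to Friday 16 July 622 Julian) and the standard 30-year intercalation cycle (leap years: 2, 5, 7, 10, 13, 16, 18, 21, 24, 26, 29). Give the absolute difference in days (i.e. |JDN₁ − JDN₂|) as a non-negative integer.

JDN of the first date = 2384990.
JDN of the second date = 2384987.
|2384987 − 2384990| = 3.

3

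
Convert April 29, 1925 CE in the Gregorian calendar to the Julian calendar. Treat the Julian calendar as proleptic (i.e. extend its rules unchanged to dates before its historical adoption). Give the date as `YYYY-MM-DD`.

At this point the Julian calendar is 13 days behind the Gregorian.
29 April 1925 Gregorian − 13 days → 16 April 1925 Julian.

1925-04-16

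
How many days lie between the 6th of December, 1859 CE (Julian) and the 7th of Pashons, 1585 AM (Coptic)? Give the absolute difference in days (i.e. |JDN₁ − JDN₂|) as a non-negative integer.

First date → JDN 2400397; second date → JDN 2403832.
The interval is |2400397 − 2403832| = 3435 days.

3435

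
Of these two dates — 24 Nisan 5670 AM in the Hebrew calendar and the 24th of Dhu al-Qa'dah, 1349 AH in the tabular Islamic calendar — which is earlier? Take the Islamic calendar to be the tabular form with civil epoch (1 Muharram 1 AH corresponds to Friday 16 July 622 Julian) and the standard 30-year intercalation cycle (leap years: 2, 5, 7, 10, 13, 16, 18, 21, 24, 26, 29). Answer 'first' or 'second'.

first

First date → JDN 2418795; second date → JDN 2426444.
JDN 2418795 < JDN 2426444, so the first date is earlier.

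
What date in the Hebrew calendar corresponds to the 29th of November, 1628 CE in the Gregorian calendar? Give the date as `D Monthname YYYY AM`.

3 Kislev 5389 AM

Both dates share Julian Day Number 2316008; in the Hebrew calendar that is 3 Kislev 5389 AM.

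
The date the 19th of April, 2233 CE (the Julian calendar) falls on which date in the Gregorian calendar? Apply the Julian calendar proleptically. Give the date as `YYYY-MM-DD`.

At this point the Julian calendar is 15 days behind the Gregorian.
19 April 2233 Julian + 15 days → 4 May 2233 Gregorian.

2233-05-04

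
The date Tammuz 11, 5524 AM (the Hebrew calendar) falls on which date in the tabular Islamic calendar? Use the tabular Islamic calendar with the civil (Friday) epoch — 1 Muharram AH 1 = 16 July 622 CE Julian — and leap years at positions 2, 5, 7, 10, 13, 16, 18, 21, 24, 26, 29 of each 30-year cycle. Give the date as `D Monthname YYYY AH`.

11 Muharram 1178 AH

Both dates share Julian Day Number 2365540; in the tabular Islamic calendar that is 11 Muharram 1178 AH.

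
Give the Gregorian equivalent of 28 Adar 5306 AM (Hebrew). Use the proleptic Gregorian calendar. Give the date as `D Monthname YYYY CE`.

Both dates share Julian Day Number 2285795; in the Gregorian calendar that is 12 March 1546 CE.

12 March 1546 CE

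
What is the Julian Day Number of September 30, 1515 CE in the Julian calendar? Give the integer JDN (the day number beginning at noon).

Equivalently 10 October 1515 (proleptic Gregorian).
JDN 2299161 is 15 October 1582 CE (Gregorian); the target day is −24477 days from there, so JDN = 2274684.

2274684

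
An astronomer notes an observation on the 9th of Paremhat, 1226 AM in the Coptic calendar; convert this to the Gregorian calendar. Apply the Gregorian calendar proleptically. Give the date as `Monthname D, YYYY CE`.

March 15, 1510 CE

Both dates share Julian Day Number 2272649; in the Gregorian calendar that is 15 March 1510 CE.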